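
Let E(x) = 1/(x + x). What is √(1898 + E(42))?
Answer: √3348093/42 ≈ 43.566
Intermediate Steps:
E(x) = 1/(2*x)
√(1898 + E(42)) = √(1898 + (½)/42) = √(1898 + (½)*(1/42)) = √(1898 + 1/84) = √(159433/84) = √3348093/42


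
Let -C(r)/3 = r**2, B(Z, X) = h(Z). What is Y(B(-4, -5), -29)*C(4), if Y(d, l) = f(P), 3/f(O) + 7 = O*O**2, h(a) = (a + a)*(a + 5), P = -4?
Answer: 144/71 ≈ 2.0282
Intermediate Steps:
h(a) = 2*a*(5 + a) (h(a) = (2*a)*(5 + a) = 2*a*(5 + a))
B(Z, X) = 2*Z*(5 + Z)
f(O) = 3/(-7 + O**3) (f(O) = 3/(-7 + O*O**2) = 3/(-7 + O**3))
C(r) = -3*r**2
Y(d, l) = -3/71 (Y(d, l) = 3/(-7 + (-4)**3) = 3/(-7 - 64) = 3/(-71) = 3*(-1/71) = -3/71)
Y(B(-4, -5), -29)*C(4) = -(-9)*4**2/71 = -(-9)*16/71 = -3/71*(-48) = 144/71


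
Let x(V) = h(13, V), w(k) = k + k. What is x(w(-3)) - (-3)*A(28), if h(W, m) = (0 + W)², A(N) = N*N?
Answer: 2521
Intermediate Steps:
w(k) = 2*k
A(N) = N²
h(W, m) = W²
x(V) = 169 (x(V) = 13² = 169)
x(w(-3)) - (-3)*A(28) = 169 - (-3)*28² = 169 - (-3)*784 = 169 - 1*(-2352) = 169 + 2352 = 2521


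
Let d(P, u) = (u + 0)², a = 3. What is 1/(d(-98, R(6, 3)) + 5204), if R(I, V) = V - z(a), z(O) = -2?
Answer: 1/5229 ≈ 0.00019124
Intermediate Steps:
R(I, V) = 2 + V (R(I, V) = V - 1*(-2) = V + 2 = 2 + V)
d(P, u) = u²
1/(d(-98, R(6, 3)) + 5204) = 1/((2 + 3)² + 5204) = 1/(5² + 5204) = 1/(25 + 5204) = 1/5229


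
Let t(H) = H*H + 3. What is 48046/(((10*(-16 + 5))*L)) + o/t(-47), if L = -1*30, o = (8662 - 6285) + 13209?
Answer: 9856972/456225 ≈ 21.605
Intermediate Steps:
t(H) = 3 + H² (t(H) = H² + 3 = 3 + H²)
o = 15586 (o = 2377 + 13209 = 15586)
L = -30
48046/(((10*(-16 + 5))*L)) + o/t(-47) = 48046/(((10*(-16 + 5))*(-30))) + 15586/(3 + (-47)²) = 48046/(((10*(-11))*(-30))) + 15586/(3 + 2209) = 48046/((-110*(-30))) + 15586/2212 = 48046/3300 + 15586*(1/2212) = 48046*(1/3300) + 7793/1106 = 24023/1650 + 7793/1106 = 9856972/456225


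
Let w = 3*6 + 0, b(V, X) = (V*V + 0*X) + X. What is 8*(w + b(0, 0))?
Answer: 144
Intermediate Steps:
b(V, X) = X + V**2 (b(V, X) = (V**2 + 0) + X = V**2 + X = X + V**2)
w = 18 (w = 18 + 0 = 18)
8*(w + b(0, 0)) = 8*(18 + (0 + 0**2)) = 8*(18 + (0 + 0)) = 8*(18 + 0) = 8*18 = 144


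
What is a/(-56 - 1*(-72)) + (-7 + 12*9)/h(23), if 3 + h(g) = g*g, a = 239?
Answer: 63665/4208 ≈ 15.130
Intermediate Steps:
h(g) = -3 + g² (h(g) = -3 + g*g = -3 + g²)
a/(-56 - 1*(-72)) + (-7 + 12*9)/h(23) = 239/(-56 - 1*(-72)) + (-7 + 12*9)/(-3 + 23²) = 239/(-56 + 72) + (-7 + 108)/(-3 + 529) = 239/16 + 101/526 = 63665/4208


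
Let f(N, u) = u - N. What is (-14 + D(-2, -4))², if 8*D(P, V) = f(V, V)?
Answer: 196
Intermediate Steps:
D(P, V) = 0 (D(P, V) = (V - V)/8 = (⅛)*0 = 0)
(-14 + D(-2, -4))² = (-14 + 0)² = (-14)² = 196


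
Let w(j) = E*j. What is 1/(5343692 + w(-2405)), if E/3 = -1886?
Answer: 1/18951182 ≈ 5.2767e-8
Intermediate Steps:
E = -5658 (E = 3*(-1886) = -5658)
w(j) = -5658*j
1/(5343692 + w(-2405)) = 1/(5343692 - 5658*(-2405)) = 1/(5343692 + 13607490) = 1/18951182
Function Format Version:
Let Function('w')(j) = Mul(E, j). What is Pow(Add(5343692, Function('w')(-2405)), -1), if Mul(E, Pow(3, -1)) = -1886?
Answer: Rational(1, 18951182) ≈ 5.2767e-8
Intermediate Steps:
E = -5658 (E = Mul(3, -1886) = -5658)
Function('w')(j) = Mul(-5658, j)
Pow(Add(5343692, Function('w')(-2405)), -1) = Pow(Add(5343692, Mul(-5658, -2405)), -1) = Pow(Add(5343692, 13607490), -1) = Pow(18951182, -1) = Rational(1, 18951182)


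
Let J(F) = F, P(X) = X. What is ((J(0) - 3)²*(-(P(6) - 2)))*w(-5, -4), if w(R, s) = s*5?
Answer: 720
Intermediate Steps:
w(R, s) = 5*s
((J(0) - 3)²*(-(P(6) - 2)))*w(-5, -4) = ((0 - 3)²*(-(6 - 2)))*(5*(-4)) = ((-3)²*(-1*4))*(-20) = (9*(-4))*(-20) = -36*(-20) = 720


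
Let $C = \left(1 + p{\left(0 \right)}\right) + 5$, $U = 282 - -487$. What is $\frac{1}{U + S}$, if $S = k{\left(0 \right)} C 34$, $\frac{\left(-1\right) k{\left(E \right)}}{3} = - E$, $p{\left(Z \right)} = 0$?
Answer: $\frac{1}{769} \approx 0.0013004$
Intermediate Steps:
$k{\left(E \right)} = 3 E$ ($k{\left(E \right)} = - 3 \left(- E\right) = 3 E$)
$U = 769$ ($U = 282 + 487 = 769$)
$C = 6$ ($C = \left(1 + 0\right) + 5 = 1 + 5 = 6$)
$S = 0$ ($S = 3 \cdot 0 \cdot 6 \cdot 34 = 0 \cdot 6 \cdot 34 = 0 \cdot 34 = 0$)
$\frac{1}{U + S} = \frac{1}{769 + 0} = \frac{1}{769}$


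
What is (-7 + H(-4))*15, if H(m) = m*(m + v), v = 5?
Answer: -165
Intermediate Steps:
H(m) = m*(5 + m) (H(m) = m*(m + 5) = m*(5 + m))
(-7 + H(-4))*15 = (-7 - 4*(5 - 4))*15 = (-7 - 4*1)*15 = (-7 - 4)*15 = -11*15 = -165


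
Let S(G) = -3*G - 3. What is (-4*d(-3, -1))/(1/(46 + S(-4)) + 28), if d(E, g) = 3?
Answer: -660/1541 ≈ -0.42829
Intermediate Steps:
S(G) = -3 - 3*G
(-4*d(-3, -1))/(1/(46 + S(-4)) + 28) = (-4*3)/(1/(46 + (-3 - 3*(-4))) + 28) = -12/(1/(46 + (-3 + 12)) + 28) = -12/(1/(46 + 9) + 28) = -12/(1/55 + 28) = -12/1541/55 = -12*55/1541 = -660/1541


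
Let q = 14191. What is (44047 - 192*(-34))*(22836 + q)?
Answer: 1872640525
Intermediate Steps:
(44047 - 192*(-34))*(22836 + q) = (44047 - 192*(-34))*(22836 + 14191) = (44047 + 6528)*37027 = 50575*37027 = 1872640525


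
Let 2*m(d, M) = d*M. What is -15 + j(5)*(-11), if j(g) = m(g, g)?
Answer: -305/2 ≈ -152.50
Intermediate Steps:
m(d, M) = M*d/2 (m(d, M) = (d*M)/2 = (M*d)/2 = M*d/2)
j(g) = g²/2 (j(g) = g*g/2 = g²/2)
-15 + j(5)*(-11) = -15 + ((½)*5²)*(-11) = -15 + ((½)*25)*(-11) = -15 + (25/2)*(-11) = -15 - 275/2 = -305/2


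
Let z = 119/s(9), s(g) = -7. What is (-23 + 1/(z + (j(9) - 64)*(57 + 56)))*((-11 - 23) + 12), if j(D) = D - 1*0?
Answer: 1576707/3116 ≈ 506.00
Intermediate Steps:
j(D) = D (j(D) = D + 0 = D)
z = -17 (z = 119/(-7) = 119*(-⅐) = -17)
(-23 + 1/(z + (j(9) - 64)*(57 + 56)))*((-11 - 23) + 12) = (-23 + 1/(-17 + (9 - 64)*(57 + 56)))*((-11 - 23) + 12) = (-23 + 1/(-17 - 55*113))*(-34 + 12) = (-23 + 1/(-17 - 6215))*(-22) = (-23 + 1/(-6232))*(-22) = (-23 - 1/6232)*(-22) = -143337/6232*(-22) = 1576707/3116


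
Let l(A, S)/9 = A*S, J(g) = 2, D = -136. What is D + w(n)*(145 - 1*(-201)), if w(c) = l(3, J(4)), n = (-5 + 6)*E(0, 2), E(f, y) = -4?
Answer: 18548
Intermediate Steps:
n = -4 (n = (-5 + 6)*(-4) = 1*(-4) = -4)
l(A, S) = 9*A*S (l(A, S) = 9*(A*S) = 9*A*S)
w(c) = 54 (w(c) = 9*3*2 = 54)
D + w(n)*(145 - 1*(-201)) = -136 + 54*(145 - 1*(-201)) = -136 + 54*(145 + 201) = -136 + 54*346 = -136 + 18684 = 18548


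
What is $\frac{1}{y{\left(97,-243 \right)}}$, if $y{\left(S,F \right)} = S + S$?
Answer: $\frac{1}{194} \approx 0.0051546$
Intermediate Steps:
$y{\left(S,F \right)} = 2 S$
$\frac{1}{y{\left(97,-243 \right)}} = \frac{1}{2 \cdot 97} = \frac{1}{194}$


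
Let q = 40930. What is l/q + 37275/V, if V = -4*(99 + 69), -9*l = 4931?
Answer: -327007271/5893920 ≈ -55.482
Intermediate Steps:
l = -4931/9 (l = -⅑*4931 = -4931/9 ≈ -547.89)
V = -672 (V = -4*168 = -672)
l/q + 37275/V = -4931/9/40930 + 37275/(-672) = -4931/9*1/40930 + 37275*(-1/672) = -4931/368370 - 1775/32 = -327007271/5893920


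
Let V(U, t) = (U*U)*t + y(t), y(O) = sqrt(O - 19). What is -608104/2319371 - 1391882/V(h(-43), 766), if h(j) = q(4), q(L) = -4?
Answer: -39657273951122888/348389909151719 + 4175646*sqrt(83)/150208789 ≈ -113.58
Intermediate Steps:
y(O) = sqrt(-19 + O)
h(j) = -4
V(U, t) = sqrt(-19 + t) + t*U**2 (V(U, t) = (U*U)*t + sqrt(-19 + t) = U**2*t + sqrt(-19 + t) = t*U**2 + sqrt(-19 + t) = sqrt(-19 + t) + t*U**2)
-608104/2319371 - 1391882/V(h(-43), 766) = -608104/2319371 - 1391882/(sqrt(-19 + 766) + 766*(-4)**2) = -608104*1/2319371 - 1391882/(sqrt(747) + 766*16) = -608104/2319371 - 1391882/(3*sqrt(83) + 12256) = -608104/2319371 - 1391882/(12256 + 3*sqrt(83))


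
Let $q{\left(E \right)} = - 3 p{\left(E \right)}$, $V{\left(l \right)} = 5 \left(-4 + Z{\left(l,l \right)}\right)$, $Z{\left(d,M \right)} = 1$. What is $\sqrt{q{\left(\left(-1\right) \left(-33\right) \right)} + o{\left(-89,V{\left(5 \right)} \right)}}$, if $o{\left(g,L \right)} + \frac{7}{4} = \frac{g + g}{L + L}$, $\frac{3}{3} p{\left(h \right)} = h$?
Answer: $\frac{i \sqrt{85335}}{30} \approx 9.7374 i$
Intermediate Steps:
$p{\left(h \right)} = h$
$V{\left(l \right)} = -15$ ($V{\left(l \right)} = 5 \left(-4 + 1\right) = 5 \left(-3\right) = -15$)
$o{\left(g,L \right)} = - \frac{7}{4} + \frac{g}{L}$ ($o{\left(g,L \right)} = - \frac{7}{4} + \frac{g + g}{L + L} = - \frac{7}{4} + \frac{2 g}{2 L} = - \frac{7}{4} + 2 g \frac{1}{2 L} = - \frac{7}{4} + \frac{g}{L}$)
$q{\left(E \right)} = - 3 E$
$\sqrt{q{\left(\left(-1\right) \left(-33\right) \right)} + o{\left(-89,V{\left(5 \right)} \right)}} = \sqrt{- 3 \left(\left(-1\right) \left(-33\right)\right) - \left(\frac{7}{4} + \frac{89}{-15}\right)} = \sqrt{\left(-3\right) 33 - - \frac{251}{60}} = \sqrt{-99 + \left(- \frac{7}{4} + \frac{89}{15}\right)} = \sqrt{-99 + \frac{251}{60}} = \sqrt{- \frac{5689}{60}} = \frac{i \sqrt{85335}}{30}$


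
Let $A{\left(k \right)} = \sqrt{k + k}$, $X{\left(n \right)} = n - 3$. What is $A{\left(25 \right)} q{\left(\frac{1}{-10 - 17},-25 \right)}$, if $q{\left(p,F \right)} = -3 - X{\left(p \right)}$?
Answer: $\frac{5 \sqrt{2}}{27} \approx 0.26189$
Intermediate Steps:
$X{\left(n \right)} = -3 + n$
$A{\left(k \right)} = \sqrt{2} \sqrt{k}$ ($A{\left(k \right)} = \sqrt{2 k} = \sqrt{2} \sqrt{k}$)
$q{\left(p,F \right)} = - p$ ($q{\left(p,F \right)} = -3 - \left(-3 + p\right) = - p$)
$A{\left(25 \right)} q{\left(\frac{1}{-10 - 17},-25 \right)} = \sqrt{2} \sqrt{25} \left(- \frac{1}{-10 - 17}\right) = \sqrt{2} \cdot 5 \left(- \frac{1}{-27}\right) = 5 \sqrt{2} \left(\left(-1\right) \left(- \frac{1}{27}\right)\right) = 5 \sqrt{2} \cdot \frac{1}{27} = \frac{5 \sqrt{2}}{27}$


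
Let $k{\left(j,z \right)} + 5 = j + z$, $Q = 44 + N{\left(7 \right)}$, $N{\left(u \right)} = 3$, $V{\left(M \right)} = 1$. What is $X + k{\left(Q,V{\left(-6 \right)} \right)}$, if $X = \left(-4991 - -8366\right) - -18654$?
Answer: $22072$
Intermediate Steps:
$Q = 47$ ($Q = 44 + 3 = 47$)
$k{\left(j,z \right)} = -5 + j + z$ ($k{\left(j,z \right)} = -5 + \left(j + z\right) = -5 + j + z$)
$X = 22029$ ($X = \left(-4991 + 8366\right) + 18654 = 3375 + 18654 = 22029$)
$X + k{\left(Q,V{\left(-6 \right)} \right)} = 22029 + \left(-5 + 47 + 1\right) = 22029 + 43 = 22072$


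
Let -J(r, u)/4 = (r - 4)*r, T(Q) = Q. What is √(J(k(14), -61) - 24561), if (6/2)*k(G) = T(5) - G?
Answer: I*√24645 ≈ 156.99*I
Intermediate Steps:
k(G) = 5/3 - G/3 (k(G) = (5 - G)/3 = 5/3 - G/3)
J(r, u) = -4*r*(-4 + r) (J(r, u) = -4*(r - 4)*r = -4*(-4 + r)*r = -4*r*(-4 + r))
√(J(k(14), -61) - 24561) = √(4*(5/3 - ⅓*14)*(4 - (5/3 - ⅓*14)) - 24561) = √(4*(5/3 - 14/3)*(4 - (5/3 - 14/3)) - 24561) = √(4*(-3)*(4 - 1*(-3)) - 24561) = √(4*(-3)*(4 + 3) - 24561) = √(4*(-3)*7 - 24561) = √(-84 - 24561) = √(-24645) = I*√24645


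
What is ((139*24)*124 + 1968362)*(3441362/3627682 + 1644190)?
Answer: 7103918413374738246/1813841 ≈ 3.9165e+12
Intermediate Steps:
((139*24)*124 + 1968362)*(3441362/3627682 + 1644190) = (3336*124 + 1968362)*(3441362*(1/3627682) + 1644190) = (413664 + 1968362)*(1720681/1813841 + 1644190) = 2382026*(2982300954471/1813841) = 7103918413374738246/1813841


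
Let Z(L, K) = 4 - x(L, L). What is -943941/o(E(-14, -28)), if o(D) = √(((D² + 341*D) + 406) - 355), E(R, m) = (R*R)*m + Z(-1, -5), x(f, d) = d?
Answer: -314647*√28193637/9397879 ≈ -177.77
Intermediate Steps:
Z(L, K) = 4 - L
E(R, m) = 5 + m*R² (E(R, m) = (R*R)*m + (4 - 1*(-1)) = R²*m + (4 + 1) = m*R² + 5 = 5 + m*R²)
o(D) = √(51 + D² + 341*D) (o(D) = √((406 + D² + 341*D) - 355) = √(51 + D² + 341*D))
-943941/o(E(-14, -28)) = -943941/√(51 + (5 - 28*(-14)²)² + 341*(5 - 28*(-14)²)) = -943941/√(51 + (5 - 28*196)² + 341*(5 - 28*196)) = -943941/√(51 + (5 - 5488)² + 341*(5 - 5488)) = -943941/√(51 + (-5483)² + 341*(-5483)) = -943941/√(51 + 30063289 - 1869703) = -943941*√28193637/28193637 = -314647*√28193637/9397879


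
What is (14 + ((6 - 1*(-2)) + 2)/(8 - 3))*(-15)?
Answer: -240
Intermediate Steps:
(14 + ((6 - 1*(-2)) + 2)/(8 - 3))*(-15) = (14 + ((6 + 2) + 2)/5)*(-15) = (14 + (8 + 2)*(1/5))*(-15) = (14 + 10*(1/5))*(-15) = (14 + 2)*(-15) = 16*(-15) = -240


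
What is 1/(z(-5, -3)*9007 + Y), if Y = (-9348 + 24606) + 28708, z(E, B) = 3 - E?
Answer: 1/116022 ≈ 8.6191e-6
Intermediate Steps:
Y = 43966 (Y = 15258 + 28708 = 43966)
1/(z(-5, -3)*9007 + Y) = 1/((3 - 1*(-5))*9007 + 43966) = 1/((3 + 5)*9007 + 43966) = 1/(8*9007 + 43966) = 1/(72056 + 43966) = 1/116022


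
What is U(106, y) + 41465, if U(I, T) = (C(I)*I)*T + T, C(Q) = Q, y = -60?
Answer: -632755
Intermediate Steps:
U(I, T) = T + T*I² (U(I, T) = (I*I)*T + T = I²*T + T = T*I² + T = T + T*I²)
U(106, y) + 41465 = -60*(1 + 106²) + 41465 = -60*(1 + 11236) + 41465 = -60*11237 + 41465 = -674220 + 41465 = -632755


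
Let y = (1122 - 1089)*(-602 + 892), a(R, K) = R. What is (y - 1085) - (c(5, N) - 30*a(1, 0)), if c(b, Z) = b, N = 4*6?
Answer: 8510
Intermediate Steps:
N = 24
y = 9570 (y = 33*290 = 9570)
(y - 1085) - (c(5, N) - 30*a(1, 0)) = (9570 - 1085) - (5 - 30*1) = 8485 - (5 - 30) = 8485 - 1*(-25) = 8485 + 25 = 8510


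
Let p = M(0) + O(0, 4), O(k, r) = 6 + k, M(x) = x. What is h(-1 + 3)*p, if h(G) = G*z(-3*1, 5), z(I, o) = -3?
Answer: -36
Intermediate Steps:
h(G) = -3*G (h(G) = G*(-3) = -3*G)
p = 6 (p = 0 + (6 + 0) = 0 + 6 = 6)
h(-1 + 3)*p = -3*(-1 + 3)*6 = -3*2*6 = -6*6 = -36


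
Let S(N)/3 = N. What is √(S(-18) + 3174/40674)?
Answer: I*√2477975323/6779 ≈ 7.3432*I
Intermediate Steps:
S(N) = 3*N
√(S(-18) + 3174/40674) = √(3*(-18) + 3174/40674) = √(-54 + 3174*(1/40674)) = √(-54 + 529/6779) = √(-365537/6779) = I*√2477975323/6779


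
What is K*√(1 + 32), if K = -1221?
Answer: -1221*√33 ≈ -7014.1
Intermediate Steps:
K*√(1 + 32) = -1221*√(1 + 32) = -1221*√33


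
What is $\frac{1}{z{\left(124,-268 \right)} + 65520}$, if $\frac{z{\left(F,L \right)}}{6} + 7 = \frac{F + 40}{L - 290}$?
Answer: $\frac{93}{6089290} \approx 1.5273 \cdot 10^{-5}$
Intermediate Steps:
$z{\left(F,L \right)} = -42 + \frac{6 \left(40 + F\right)}{-290 + L}$ ($z{\left(F,L \right)} = -42 + 6 \frac{F + 40}{L - 290} = -42 + 6 \frac{40 + F}{-290 + L} = -42 + \frac{6 \left(40 + F\right)}{-290 + L}$)
$\frac{1}{z{\left(124,-268 \right)} + 65520} = \frac{1}{\frac{6 \left(2070 + 124 - -1876\right)}{-290 - 268} + 65520} = \frac{1}{\frac{6 \left(2070 + 124 + 1876\right)}{-558} + 65520} = \frac{1}{6 \left(- \frac{1}{558}\right) 4070 + 65520} = \frac{1}{- \frac{4070}{93} + 65520} = \frac{1}{\frac{6089290}{93}} = \frac{93}{6089290}$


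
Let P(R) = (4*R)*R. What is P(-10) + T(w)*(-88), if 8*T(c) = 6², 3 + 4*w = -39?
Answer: 4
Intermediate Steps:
P(R) = 4*R²
w = -21/2 (w = -¾ + (¼)*(-39) = -¾ - 39/4 = -21/2 ≈ -10.500)
T(c) = 9/2 (T(c) = (⅛)*6² = (⅛)*36 = 9/2)
P(-10) + T(w)*(-88) = 4*(-10)² + (9/2)*(-88) = 4*100 - 396 = 400 - 396 = 4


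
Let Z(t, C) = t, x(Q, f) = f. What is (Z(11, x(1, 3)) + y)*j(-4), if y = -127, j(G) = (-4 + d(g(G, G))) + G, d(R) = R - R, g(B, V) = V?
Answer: 928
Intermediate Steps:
d(R) = 0
j(G) = -4 + G (j(G) = (-4 + 0) + G = -4 + G)
(Z(11, x(1, 3)) + y)*j(-4) = (11 - 127)*(-4 - 4) = -116*(-8) = 928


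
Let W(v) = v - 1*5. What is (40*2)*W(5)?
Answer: 0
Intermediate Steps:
W(v) = -5 + v (W(v) = v - 5 = -5 + v)
(40*2)*W(5) = (40*2)*(-5 + 5) = 80*0 = 0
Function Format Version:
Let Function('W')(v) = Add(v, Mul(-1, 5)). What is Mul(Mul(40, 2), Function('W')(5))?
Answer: 0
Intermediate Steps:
Function('W')(v) = Add(-5, v) (Function('W')(v) = Add(v, -5) = Add(-5, v))
Mul(Mul(40, 2), Function('W')(5)) = Mul(Mul(40, 2), Add(-5, 5)) = Mul(80, 0) = 0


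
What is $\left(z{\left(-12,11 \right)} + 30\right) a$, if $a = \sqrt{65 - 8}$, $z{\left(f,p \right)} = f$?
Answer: $18 \sqrt{57} \approx 135.9$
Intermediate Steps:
$a = \sqrt{57} \approx 7.5498$
$\left(z{\left(-12,11 \right)} + 30\right) a = \left(-12 + 30\right) \sqrt{57} = 18 \sqrt{57}$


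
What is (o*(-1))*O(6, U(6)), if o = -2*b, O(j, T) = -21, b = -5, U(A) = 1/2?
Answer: 210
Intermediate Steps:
U(A) = ½
o = 10 (o = -2*(-5) = 10)
(o*(-1))*O(6, U(6)) = (10*(-1))*(-21) = -10*(-21) = 210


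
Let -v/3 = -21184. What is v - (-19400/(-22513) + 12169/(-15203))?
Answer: 21751613136225/342265139 ≈ 63552.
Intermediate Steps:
v = 63552 (v = -3*(-21184) = 63552)
v - (-19400/(-22513) + 12169/(-15203)) = 63552 - (-19400/(-22513) + 12169/(-15203)) = 63552 - (-19400*(-1/22513) + 12169*(-1/15203)) = 63552 - (19400/22513 - 12169/15203) = 63552 - 1*20977503/342265139 = 63552 - 20977503/342265139 = 21751613136225/342265139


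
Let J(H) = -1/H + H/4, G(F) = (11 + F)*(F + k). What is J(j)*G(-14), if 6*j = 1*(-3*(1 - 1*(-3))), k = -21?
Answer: 0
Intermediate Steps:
G(F) = (-21 + F)*(11 + F) (G(F) = (11 + F)*(F - 21) = (11 + F)*(-21 + F) = (-21 + F)*(11 + F))
j = -2 (j = (1*(-3*(1 - 1*(-3))))/6 = (1*(-3*(1 + 3)))/6 = (1*(-3*4))/6 = (1*(-12))/6 = (1/6)*(-12) = -2)
J(H) = -1/H + H/4 (J(H) = -1/H + H*(1/4) = -1/H + H/4)
J(j)*G(-14) = (-1/(-2) + (1/4)*(-2))*(-231 + (-14)**2 - 10*(-14)) = (-1*(-1/2) - 1/2)*(-231 + 196 + 140) = (1/2 - 1/2)*105 = 0*105 = 0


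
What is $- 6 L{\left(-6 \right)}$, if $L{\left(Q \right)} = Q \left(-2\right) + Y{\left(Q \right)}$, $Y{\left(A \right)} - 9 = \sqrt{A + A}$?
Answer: $-126 - 12 i \sqrt{3} \approx -126.0 - 20.785 i$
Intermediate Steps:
$Y{\left(A \right)} = 9 + \sqrt{2} \sqrt{A}$ ($Y{\left(A \right)} = 9 + \sqrt{A + A} = 9 + \sqrt{2 A} = 9 + \sqrt{2} \sqrt{A}$)
$L{\left(Q \right)} = 9 - 2 Q + \sqrt{2} \sqrt{Q}$ ($L{\left(Q \right)} = Q \left(-2\right) + \left(9 + \sqrt{2} \sqrt{Q}\right) = - 2 Q + \left(9 + \sqrt{2} \sqrt{Q}\right) = 9 - 2 Q + \sqrt{2} \sqrt{Q}$)
$- 6 L{\left(-6 \right)} = - 6 \left(9 - -12 + \sqrt{2} \sqrt{-6}\right) = - 6 \left(9 + 12 + \sqrt{2} i \sqrt{6}\right) = - 6 \left(9 + 12 + 2 i \sqrt{3}\right) = - 6 \left(21 + 2 i \sqrt{3}\right) = -126 - 12 i \sqrt{3}$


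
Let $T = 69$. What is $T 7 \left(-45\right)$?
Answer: $-21735$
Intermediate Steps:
$T 7 \left(-45\right) = 69 \cdot 7 \left(-45\right) = 483 \left(-45\right) = -21735$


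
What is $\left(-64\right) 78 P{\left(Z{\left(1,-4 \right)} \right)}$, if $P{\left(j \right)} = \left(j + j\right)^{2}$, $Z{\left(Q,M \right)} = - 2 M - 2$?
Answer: $-718848$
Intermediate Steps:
$Z{\left(Q,M \right)} = -2 - 2 M$
$P{\left(j \right)} = 4 j^{2}$ ($P{\left(j \right)} = \left(2 j\right)^{2} = 4 j^{2}$)
$\left(-64\right) 78 P{\left(Z{\left(1,-4 \right)} \right)} = \left(-64\right) 78 \cdot 4 \left(-2 - -8\right)^{2} = - 4992 \cdot 4 \left(-2 + 8\right)^{2} = - 4992 \cdot 4 \cdot 6^{2} = - 4992 \cdot 4 \cdot 36 = \left(-4992\right) 144 = -718848$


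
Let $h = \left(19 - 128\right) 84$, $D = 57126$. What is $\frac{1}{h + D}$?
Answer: $\frac{1}{47970} \approx 2.0846 \cdot 10^{-5}$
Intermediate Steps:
$h = -9156$ ($h = \left(-109\right) 84 = -9156$)
$\frac{1}{h + D} = \frac{1}{-9156 + 57126} = \frac{1}{47970}$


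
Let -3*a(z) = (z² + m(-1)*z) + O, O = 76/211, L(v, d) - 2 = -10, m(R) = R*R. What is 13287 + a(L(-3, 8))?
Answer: 2799593/211 ≈ 13268.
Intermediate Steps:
m(R) = R²
L(v, d) = -8 (L(v, d) = 2 - 10 = -8)
O = 76/211 (O = 76*(1/211) = 76/211 ≈ 0.36019)
a(z) = -76/633 - z/3 - z²/3 (a(z) = -((z² + (-1)²*z) + 76/211)/3 = -((z² + 1*z) + 76/211)/3 = -((z² + z) + 76/211)/3 = -((z + z²) + 76/211)/3 = -(76/211 + z + z²)/3 = -76/633 - z/3 - z²/3)
13287 + a(L(-3, 8)) = 13287 + (-76/633 - ⅓*(-8) - ⅓*(-8)²) = 13287 + (-76/633 + 8/3 - ⅓*64) = 13287 + (-76/633 + 8/3 - 64/3) = 13287 - 3964/211 = 2799593/211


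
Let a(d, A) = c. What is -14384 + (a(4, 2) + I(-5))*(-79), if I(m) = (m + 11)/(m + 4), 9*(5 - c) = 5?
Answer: -128350/9 ≈ -14261.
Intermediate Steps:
c = 40/9 (c = 5 - ⅑*5 = 5 - 5/9 = 40/9 ≈ 4.4444)
a(d, A) = 40/9
I(m) = (11 + m)/(4 + m)
-14384 + (a(4, 2) + I(-5))*(-79) = -14384 + (40/9 + (11 - 5)/(4 - 5))*(-79) = -14384 + (40/9 + 6/(-1))*(-79) = -14384 + (40/9 - 1*6)*(-79) = -14384 + (40/9 - 6)*(-79) = -14384 - 14/9*(-79) = -14384 + 1106/9 = -128350/9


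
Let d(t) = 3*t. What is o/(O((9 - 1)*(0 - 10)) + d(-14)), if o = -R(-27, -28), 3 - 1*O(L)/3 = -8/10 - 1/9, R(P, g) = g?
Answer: -210/227 ≈ -0.92511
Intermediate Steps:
O(L) = 176/15 (O(L) = 9 - 3*(-8/10 - 1/9) = 9 - 3*(-8*⅒ - 1*⅑) = 9 - 3*(-⅘ - ⅑) = 9 - 3*(-41/45) = 9 + 41/15 = 176/15)
o = 28 (o = -1*(-28) = 28)
o/(O((9 - 1)*(0 - 10)) + d(-14)) = 28/(176/15 + 3*(-14)) = 28/(176/15 - 42) = 28/(-454/15) = 28*(-15/454) = -210/227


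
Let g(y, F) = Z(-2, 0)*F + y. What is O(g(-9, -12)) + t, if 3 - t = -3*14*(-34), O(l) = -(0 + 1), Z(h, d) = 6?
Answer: -1426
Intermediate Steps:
g(y, F) = y + 6*F (g(y, F) = 6*F + y = y + 6*F)
O(l) = -1 (O(l) = -1*1 = -1)
t = -1425 (t = 3 - (-3*14)*(-34) = 3 - (-42)*(-34) = 3 - 1*1428 = 3 - 1428 = -1425)
O(g(-9, -12)) + t = -1 - 1425 = -1426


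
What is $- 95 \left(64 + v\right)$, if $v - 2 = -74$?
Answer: $760$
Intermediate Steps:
$v = -72$ ($v = 2 - 74 = -72$)
$- 95 \left(64 + v\right) = - 95 \left(64 - 72\right) = \left(-95\right) \left(-8\right) = 760$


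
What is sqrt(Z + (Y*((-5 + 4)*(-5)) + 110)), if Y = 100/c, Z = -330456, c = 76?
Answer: I*sqrt(119252531)/19 ≈ 574.75*I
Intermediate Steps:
Y = 25/19 (Y = 100/76 = 100*(1/76) = 25/19 ≈ 1.3158)
sqrt(Z + (Y*((-5 + 4)*(-5)) + 110)) = sqrt(-330456 + (25*((-5 + 4)*(-5))/19 + 110)) = sqrt(-330456 + (25*(-1*(-5))/19 + 110)) = sqrt(-330456 + ((25/19)*5 + 110)) = sqrt(-330456 + (125/19 + 110)) = sqrt(-330456 + 2215/19) = sqrt(-6276449/19) = I*sqrt(119252531)/19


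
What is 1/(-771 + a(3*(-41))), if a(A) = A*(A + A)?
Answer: 1/29487 ≈ 3.3913e-5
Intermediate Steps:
a(A) = 2*A² (a(A) = A*(2*A) = 2*A²)
1/(-771 + a(3*(-41))) = 1/(-771 + 2*(3*(-41))²) = 1/(-771 + 2*(-123)²) = 1/(-771 + 2*15129) = 1/(-771 + 30258) = 1/29487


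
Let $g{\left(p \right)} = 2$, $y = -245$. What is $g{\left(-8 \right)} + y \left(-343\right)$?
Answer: $84037$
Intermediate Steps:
$g{\left(-8 \right)} + y \left(-343\right) = 2 - -84035 = 2 + 84035 = 84037$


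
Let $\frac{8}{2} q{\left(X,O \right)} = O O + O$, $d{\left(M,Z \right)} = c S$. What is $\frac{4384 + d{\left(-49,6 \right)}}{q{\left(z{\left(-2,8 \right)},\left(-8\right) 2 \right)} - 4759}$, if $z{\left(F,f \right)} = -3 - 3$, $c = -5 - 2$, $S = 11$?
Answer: $- \frac{4307}{4699} \approx -0.91658$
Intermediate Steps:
$c = -7$
$d{\left(M,Z \right)} = -77$ ($d{\left(M,Z \right)} = \left(-7\right) 11 = -77$)
$z{\left(F,f \right)} = -6$ ($z{\left(F,f \right)} = -3 - 3 = -6$)
$q{\left(X,O \right)} = \frac{O}{4} + \frac{O^{2}}{4}$ ($q{\left(X,O \right)} = \frac{O O + O}{4} = \frac{O^{2} + O}{4} = \frac{O + O^{2}}{4} = \frac{O}{4} + \frac{O^{2}}{4}$)
$\frac{4384 + d{\left(-49,6 \right)}}{q{\left(z{\left(-2,8 \right)},\left(-8\right) 2 \right)} - 4759} = \frac{4384 - 77}{\frac{\left(-8\right) 2 \left(1 - 16\right)}{4} - 4759} = \frac{4307}{\frac{1}{4} \left(-16\right) \left(1 - 16\right) - 4759} = \frac{4307}{\frac{1}{4} \left(-16\right) \left(-15\right) - 4759} = \frac{4307}{60 - 4759} = \frac{4307}{-4699} = 4307 \left(- \frac{1}{4699}\right) = - \frac{4307}{4699}$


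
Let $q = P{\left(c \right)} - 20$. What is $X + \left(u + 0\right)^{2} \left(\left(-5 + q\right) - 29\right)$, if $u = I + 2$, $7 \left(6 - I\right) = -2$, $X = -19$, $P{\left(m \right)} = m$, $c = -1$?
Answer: $- \frac{185951}{49} \approx -3794.9$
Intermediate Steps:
$I = \frac{44}{7}$ ($I = 6 - - \frac{2}{7} = 6 + \frac{2}{7} = \frac{44}{7} \approx 6.2857$)
$q = -21$ ($q = -1 - 20 = -21$)
$u = \frac{58}{7}$ ($u = \frac{44}{7} + 2 = \frac{58}{7} \approx 8.2857$)
$X + \left(u + 0\right)^{2} \left(\left(-5 + q\right) - 29\right) = -19 + \left(\frac{58}{7} + 0\right)^{2} \left(\left(-5 - 21\right) - 29\right) = -19 + \left(\frac{58}{7}\right)^{2} \left(-26 - 29\right) = -19 + \frac{3364}{49} \left(-55\right) = -19 - \frac{185020}{49} = - \frac{185951}{49}$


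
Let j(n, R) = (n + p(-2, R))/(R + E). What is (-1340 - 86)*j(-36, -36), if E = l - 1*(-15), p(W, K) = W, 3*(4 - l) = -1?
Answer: -81282/25 ≈ -3251.3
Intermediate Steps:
l = 13/3 (l = 4 - ⅓*(-1) = 4 + ⅓ = 13/3 ≈ 4.3333)
E = 58/3 (E = 13/3 - 1*(-15) = 13/3 + 15 = 58/3 ≈ 19.333)
j(n, R) = (-2 + n)/(58/3 + R) (j(n, R) = (n - 2)/(R + 58/3) = (-2 + n)/(58/3 + R))
(-1340 - 86)*j(-36, -36) = (-1340 - 86)*(3*(-2 - 36)/(58 + 3*(-36))) = -4278*(-38)/(58 - 108) = -4278*(-38)/(-50) = -4278*(-1)*(-38)/50 = -1426*57/25 = -81282/25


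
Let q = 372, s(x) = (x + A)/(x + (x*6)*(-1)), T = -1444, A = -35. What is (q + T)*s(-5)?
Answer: 8576/5 ≈ 1715.2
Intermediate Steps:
s(x) = -(-35 + x)/(5*x) (s(x) = (x - 35)/(x + (x*6)*(-1)) = (-35 + x)/(x + (6*x)*(-1)) = (-35 + x)/(x - 6*x) = (-35 + x)/((-5*x)) = (-35 + x)*(-1/(5*x)) = -(-35 + x)/(5*x))
(q + T)*s(-5) = (372 - 1444)*((⅕)*(35 - 1*(-5))/(-5)) = -1072*(-1)*(35 + 5)/(5*5) = -1072*(-1)*40/(5*5) = -1072*(-8/5) = 8576/5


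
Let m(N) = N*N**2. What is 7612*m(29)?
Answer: 185649068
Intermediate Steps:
m(N) = N**3
7612*m(29) = 7612*29**3 = 7612*24389 = 185649068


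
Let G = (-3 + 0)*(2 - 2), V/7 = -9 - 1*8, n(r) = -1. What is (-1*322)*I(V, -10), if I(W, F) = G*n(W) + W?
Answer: 38318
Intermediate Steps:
V = -119 (V = 7*(-9 - 1*8) = 7*(-9 - 8) = 7*(-17) = -119)
G = 0 (G = -3*0 = 0)
I(W, F) = W (I(W, F) = 0*(-1) + W = 0 + W = W)
(-1*322)*I(V, -10) = -1*322*(-119) = -322*(-119) = 38318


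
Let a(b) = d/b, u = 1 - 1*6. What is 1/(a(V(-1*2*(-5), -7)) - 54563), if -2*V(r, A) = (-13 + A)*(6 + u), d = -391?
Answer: -10/546021 ≈ -1.8314e-5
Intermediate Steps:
u = -5 (u = 1 - 6 = -5)
V(r, A) = 13/2 - A/2 (V(r, A) = -(-13 + A)*(6 - 5)/2 = -(-13 + A)/2 = 13/2 - A/2)
a(b) = -391/b
1/(a(V(-1*2*(-5), -7)) - 54563) = 1/(-391/(13/2 - ½*(-7)) - 54563) = 1/(-391/(13/2 + 7/2) - 54563) = 1/(-391/10 - 54563) = 1/(-546021/10) = -10/546021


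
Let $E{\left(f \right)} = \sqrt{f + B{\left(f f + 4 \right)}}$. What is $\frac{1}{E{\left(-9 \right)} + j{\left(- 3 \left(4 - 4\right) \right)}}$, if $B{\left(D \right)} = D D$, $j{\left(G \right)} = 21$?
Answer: $- \frac{21}{6775} + \frac{4 \sqrt{451}}{6775} \approx 0.0094387$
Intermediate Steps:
$B{\left(D \right)} = D^{2}$
$E{\left(f \right)} = \sqrt{f + \left(4 + f^{2}\right)^{2}}$ ($E{\left(f \right)} = \sqrt{f + \left(f f + 4\right)^{2}} = \sqrt{f + \left(f^{2} + 4\right)^{2}} = \sqrt{f + \left(4 + f^{2}\right)^{2}}$)
$\frac{1}{E{\left(-9 \right)} + j{\left(- 3 \left(4 - 4\right) \right)}} = \frac{1}{\sqrt{-9 + \left(4 + \left(-9\right)^{2}\right)^{2}} + 21} = \frac{1}{\sqrt{-9 + \left(4 + 81\right)^{2}} + 21} = \frac{1}{\sqrt{-9 + 85^{2}} + 21} = \frac{1}{\sqrt{-9 + 7225} + 21} = \frac{1}{\sqrt{7216} + 21} = \frac{1}{4 \sqrt{451} + 21} = \frac{1}{21 + 4 \sqrt{451}}$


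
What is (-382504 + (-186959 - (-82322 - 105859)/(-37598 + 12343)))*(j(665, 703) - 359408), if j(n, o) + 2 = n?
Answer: 1031892413674254/5051 ≈ 2.0429e+11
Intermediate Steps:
j(n, o) = -2 + n
(-382504 + (-186959 - (-82322 - 105859)/(-37598 + 12343)))*(j(665, 703) - 359408) = (-382504 + (-186959 - (-82322 - 105859)/(-37598 + 12343)))*((-2 + 665) - 359408) = (-382504 + (-186959 - (-188181)/(-25255)))*(663 - 359408) = (-382504 + (-186959 - (-188181)*(-1)/25255))*(-358745) = (-382504 + (-186959 - 1*188181/25255))*(-358745) = (-382504 + (-186959 - 188181/25255))*(-358745) = (-382504 - 4721837726/25255)*(-358745) = -14381976246/25255*(-358745) = 1031892413674254/5051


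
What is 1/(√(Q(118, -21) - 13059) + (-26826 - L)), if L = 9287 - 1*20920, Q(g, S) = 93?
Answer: -15193/230840215 - I*√12966/230840215 ≈ -6.5816e-5 - 4.9328e-7*I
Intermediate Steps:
L = -11633 (L = 9287 - 20920 = -11633)
1/(√(Q(118, -21) - 13059) + (-26826 - L)) = 1/(√(93 - 13059) + (-26826 - 1*(-11633))) = 1/(√(-12966) + (-26826 + 11633)) = 1/(I*√12966 - 15193) = 1/(-15193 + I*√12966)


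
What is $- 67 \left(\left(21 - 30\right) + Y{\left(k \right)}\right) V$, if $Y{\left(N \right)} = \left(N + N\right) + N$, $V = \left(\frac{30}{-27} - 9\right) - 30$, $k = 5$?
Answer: $\frac{48374}{3} \approx 16125.0$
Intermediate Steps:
$V = - \frac{361}{9}$ ($V = \left(30 \left(- \frac{1}{27}\right) - 9\right) - 30 = \left(- \frac{10}{9} - 9\right) - 30 = - \frac{91}{9} - 30 = - \frac{361}{9} \approx -40.111$)
$Y{\left(N \right)} = 3 N$ ($Y{\left(N \right)} = 2 N + N = 3 N$)
$- 67 \left(\left(21 - 30\right) + Y{\left(k \right)}\right) V = - 67 \left(\left(21 - 30\right) + 3 \cdot 5\right) \left(- \frac{361}{9}\right) = - 67 \left(-9 + 15\right) \left(- \frac{361}{9}\right) = \left(-67\right) 6 \left(- \frac{361}{9}\right) = \left(-402\right) \left(- \frac{361}{9}\right) = \frac{48374}{3}$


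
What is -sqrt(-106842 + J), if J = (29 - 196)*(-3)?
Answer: -I*sqrt(106341) ≈ -326.1*I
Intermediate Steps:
J = 501 (J = -167*(-3) = 501)
-sqrt(-106842 + J) = -sqrt(-106842 + 501) = -sqrt(-106341) = -I*sqrt(106341)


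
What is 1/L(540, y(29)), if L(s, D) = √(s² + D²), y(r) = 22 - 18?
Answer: √18226/72904 ≈ 0.0018518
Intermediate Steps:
y(r) = 4
L(s, D) = √(D² + s²)
1/L(540, y(29)) = 1/(√(4² + 540²)) = 1/(√(16 + 291600)) = 1/(√291616) = 1/(4*√18226) = √18226/72904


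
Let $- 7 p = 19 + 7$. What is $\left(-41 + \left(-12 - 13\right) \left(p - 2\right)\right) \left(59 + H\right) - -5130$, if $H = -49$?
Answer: $\frac{43040}{7} \approx 6148.6$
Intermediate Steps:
$p = - \frac{26}{7}$ ($p = - \frac{19 + 7}{7} = \left(- \frac{1}{7}\right) 26 = - \frac{26}{7} \approx -3.7143$)
$\left(-41 + \left(-12 - 13\right) \left(p - 2\right)\right) \left(59 + H\right) - -5130 = \left(-41 + \left(-12 - 13\right) \left(- \frac{26}{7} - 2\right)\right) \left(59 - 49\right) - -5130 = \left(-41 - - \frac{1000}{7}\right) 10 + 5130 = \left(-41 + \frac{1000}{7}\right) 10 + 5130 = \frac{713}{7} \cdot 10 + 5130 = \frac{7130}{7} + 5130 = \frac{43040}{7}$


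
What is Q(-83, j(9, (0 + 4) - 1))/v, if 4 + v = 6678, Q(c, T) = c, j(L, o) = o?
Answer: -83/6674 ≈ -0.012436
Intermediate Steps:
v = 6674 (v = -4 + 6678 = 6674)
Q(-83, j(9, (0 + 4) - 1))/v = -83/6674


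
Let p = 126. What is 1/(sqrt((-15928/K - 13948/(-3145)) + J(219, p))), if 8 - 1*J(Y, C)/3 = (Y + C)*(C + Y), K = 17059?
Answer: -I*sqrt(1027719111971645152815)/19155796467933 ≈ -0.0016735*I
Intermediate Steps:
J(Y, C) = 24 - 3*(C + Y)**2 (J(Y, C) = 24 - 3*(Y + C)*(C + Y) = 24 - 3*(C + Y)*(C + Y) = 24 - 3*(C + Y)**2)
1/(sqrt((-15928/K - 13948/(-3145)) + J(219, p))) = 1/(sqrt((-15928/17059 - 13948/(-3145)) + (24 - 3*(126 + 219)**2))) = 1/(sqrt((-15928*1/17059 - 13948*(-1/3145)) + (24 - 3*345**2))) = 1/(sqrt((-15928/17059 + 13948/3145) + (24 - 3*119025))) = 1/(sqrt(187845372/53650555 + (24 - 357075))) = 1/(sqrt(187845372/53650555 - 357051)) = 1/(sqrt(-19155796467933/53650555)) = 1/(I*sqrt(1027719111971645152815)/53650555) = -I*sqrt(1027719111971645152815)/19155796467933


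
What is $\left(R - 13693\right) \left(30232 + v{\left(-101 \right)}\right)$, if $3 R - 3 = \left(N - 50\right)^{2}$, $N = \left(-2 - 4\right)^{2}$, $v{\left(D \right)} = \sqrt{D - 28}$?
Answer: $- \frac{1235884160}{3} - \frac{40880 i \sqrt{129}}{3} \approx -4.1196 \cdot 10^{8} - 1.5477 \cdot 10^{5} i$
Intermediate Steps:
$v{\left(D \right)} = \sqrt{-28 + D}$
$N = 36$ ($N = \left(-6\right)^{2} = 36$)
$R = \frac{199}{3}$ ($R = 1 + \frac{\left(36 - 50\right)^{2}}{3} = 1 + \frac{\left(-14\right)^{2}}{3} = 1 + \frac{1}{3} \cdot 196 = 1 + \frac{196}{3} = \frac{199}{3} \approx 66.333$)
$\left(R - 13693\right) \left(30232 + v{\left(-101 \right)}\right) = \left(\frac{199}{3} - 13693\right) \left(30232 + \sqrt{-28 - 101}\right) = \left(\frac{199}{3} - 13693\right) \left(30232 + \sqrt{-129}\right) = \left(\frac{199}{3} - 13693\right) \left(30232 + i \sqrt{129}\right) = - \frac{40880 \left(30232 + i \sqrt{129}\right)}{3} = - \frac{1235884160}{3} - \frac{40880 i \sqrt{129}}{3}$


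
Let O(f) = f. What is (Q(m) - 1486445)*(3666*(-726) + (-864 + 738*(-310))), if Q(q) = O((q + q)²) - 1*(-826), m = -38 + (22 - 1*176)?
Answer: 3868843339080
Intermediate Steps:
m = -192 (m = -38 + (22 - 176) = -38 - 154 = -192)
Q(q) = 826 + 4*q² (Q(q) = (q + q)² - 1*(-826) = (2*q)² + 826 = 4*q² + 826 = 826 + 4*q²)
(Q(m) - 1486445)*(3666*(-726) + (-864 + 738*(-310))) = ((826 + 4*(-192)²) - 1486445)*(3666*(-726) + (-864 + 738*(-310))) = ((826 + 4*36864) - 1486445)*(-2661516 + (-864 - 228780)) = ((826 + 147456) - 1486445)*(-2661516 - 229644) = (148282 - 1486445)*(-2891160) = -1338163*(-2891160) = 3868843339080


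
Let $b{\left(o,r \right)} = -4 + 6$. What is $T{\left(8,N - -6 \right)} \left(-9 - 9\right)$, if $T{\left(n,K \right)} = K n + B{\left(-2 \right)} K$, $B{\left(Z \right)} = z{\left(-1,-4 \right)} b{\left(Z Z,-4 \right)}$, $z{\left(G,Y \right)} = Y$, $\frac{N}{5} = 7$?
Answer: $0$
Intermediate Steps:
$N = 35$ ($N = 5 \cdot 7 = 35$)
$b{\left(o,r \right)} = 2$
$B{\left(Z \right)} = -8$ ($B{\left(Z \right)} = \left(-4\right) 2 = -8$)
$T{\left(n,K \right)} = - 8 K + K n$ ($T{\left(n,K \right)} = K n - 8 K = - 8 K + K n$)
$T{\left(8,N - -6 \right)} \left(-9 - 9\right) = \left(35 - -6\right) \left(-8 + 8\right) \left(-9 - 9\right) = \left(35 + 6\right) 0 \left(-18\right) = 41 \cdot 0 \left(-18\right) = 0 \left(-18\right) = 0$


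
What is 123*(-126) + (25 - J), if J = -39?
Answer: -15434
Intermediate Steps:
123*(-126) + (25 - J) = 123*(-126) + (25 - 1*(-39)) = -15498 + (25 + 39) = -15498 + 64 = -15434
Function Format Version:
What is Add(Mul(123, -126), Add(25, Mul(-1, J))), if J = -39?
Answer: -15434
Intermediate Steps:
Add(Mul(123, -126), Add(25, Mul(-1, J))) = Add(Mul(123, -126), Add(25, Mul(-1, -39))) = Add(-15498, Add(25, 39)) = Add(-15498, 64) = -15434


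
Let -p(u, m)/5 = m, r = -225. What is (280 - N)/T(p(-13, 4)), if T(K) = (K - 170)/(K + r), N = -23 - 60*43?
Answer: 141267/38 ≈ 3717.6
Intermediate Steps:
p(u, m) = -5*m
N = -2603 (N = -23 - 2580 = -2603)
T(K) = (-170 + K)/(-225 + K) (T(K) = (K - 170)/(K - 225) = (-170 + K)/(-225 + K))
(280 - N)/T(p(-13, 4)) = (280 - 1*(-2603))/(((-170 - 5*4)/(-225 - 5*4))) = (280 + 2603)/(((-170 - 20)/(-225 - 20))) = 2883/((-190/(-245))) = 2883/((-1/245*(-190))) = 2883/(38/49) = 2883*(49/38) = 141267/38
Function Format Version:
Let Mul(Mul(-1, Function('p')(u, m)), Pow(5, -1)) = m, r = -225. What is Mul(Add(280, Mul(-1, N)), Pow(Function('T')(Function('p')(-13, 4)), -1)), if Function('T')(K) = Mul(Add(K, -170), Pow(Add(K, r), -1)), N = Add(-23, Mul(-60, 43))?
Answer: Rational(141267, 38) ≈ 3717.6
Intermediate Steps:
Function('p')(u, m) = Mul(-5, m)
N = -2603 (N = Add(-23, -2580) = -2603)
Function('T')(K) = Mul(Pow(Add(-225, K), -1), Add(-170, K)) (Function('T')(K) = Mul(Add(K, -170), Pow(Add(K, -225), -1)) = Mul(Add(-170, K), Pow(Add(-225, K), -1)) = Mul(Pow(Add(-225, K), -1), Add(-170, K)))
Mul(Add(280, Mul(-1, N)), Pow(Function('T')(Function('p')(-13, 4)), -1)) = Mul(Add(280, Mul(-1, -2603)), Pow(Mul(Pow(Add(-225, Mul(-5, 4)), -1), Add(-170, Mul(-5, 4))), -1)) = Mul(Add(280, 2603), Pow(Mul(Pow(Add(-225, -20), -1), Add(-170, -20)), -1)) = Mul(2883, Pow(Mul(Pow(-245, -1), -190), -1)) = Mul(2883, Pow(Mul(Rational(-1, 245), -190), -1)) = Mul(2883, Pow(Rational(38, 49), -1)) = Mul(2883, Rational(49, 38)) = Rational(141267, 38)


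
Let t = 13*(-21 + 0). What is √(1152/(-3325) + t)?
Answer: I*√120880641/665 ≈ 16.533*I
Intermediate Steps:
t = -273 (t = 13*(-21) = -273)
√(1152/(-3325) + t) = √(1152/(-3325) - 273) = √(1152*(-1/3325) - 273) = √(-1152/3325 - 273) = √(-908877/3325) = I*√120880641/665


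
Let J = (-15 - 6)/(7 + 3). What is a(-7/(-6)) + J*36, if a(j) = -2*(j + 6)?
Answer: -1349/15 ≈ -89.933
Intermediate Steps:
a(j) = -12 - 2*j (a(j) = -2*(6 + j) = -12 - 2*j)
J = -21/10 ≈ -2.1000
a(-7/(-6)) + J*36 = (-12 - (-14)/(-6)) - 21/10*36 = (-12 - (-14)*(-1)/6) - 378/5 = (-12 - 2*7/6) - 378/5 = (-12 - 7/3) - 378/5 = -43/3 - 378/5 = -1349/15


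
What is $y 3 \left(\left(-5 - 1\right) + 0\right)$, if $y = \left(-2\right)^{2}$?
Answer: $-72$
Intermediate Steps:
$y = 4$
$y 3 \left(\left(-5 - 1\right) + 0\right) = 4 \cdot 3 \left(\left(-5 - 1\right) + 0\right) = 4 \cdot 3 \left(-6 + 0\right) = 4 \cdot 3 \left(-6\right) = 4 \left(-18\right) = -72$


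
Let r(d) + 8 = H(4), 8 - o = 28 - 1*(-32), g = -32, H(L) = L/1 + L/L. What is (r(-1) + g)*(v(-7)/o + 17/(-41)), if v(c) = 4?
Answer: 9170/533 ≈ 17.204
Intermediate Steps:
H(L) = 1 + L (H(L) = L*1 + 1 = L + 1 = 1 + L)
o = -52 (o = 8 - (28 - 1*(-32)) = 8 - (28 + 32) = 8 - 1*60 = 8 - 60 = -52)
r(d) = -3 (r(d) = -8 + (1 + 4) = -8 + 5 = -3)
(r(-1) + g)*(v(-7)/o + 17/(-41)) = (-3 - 32)*(4/(-52) + 17/(-41)) = -35*(4*(-1/52) + 17*(-1/41)) = -35*(-1/13 - 17/41) = -35*(-262/533) = 9170/533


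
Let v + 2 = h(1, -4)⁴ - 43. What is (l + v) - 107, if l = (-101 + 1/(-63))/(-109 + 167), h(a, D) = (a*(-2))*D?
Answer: 7202506/1827 ≈ 3942.3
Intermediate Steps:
h(a, D) = -2*D*a (h(a, D) = (-2*a)*D = -2*D*a)
l = -3182/1827 (l = (-101 - 1/63)/58 = -6364/63*1/58 = -3182/1827 ≈ -1.7417)
v = 4051 (v = -2 + ((-2*(-4)*1)⁴ - 43) = -2 + (8⁴ - 43) = -2 + (4096 - 43) = -2 + 4053 = 4051)
(l + v) - 107 = (-3182/1827 + 4051) - 107 = 7397995/1827 - 107 = 7202506/1827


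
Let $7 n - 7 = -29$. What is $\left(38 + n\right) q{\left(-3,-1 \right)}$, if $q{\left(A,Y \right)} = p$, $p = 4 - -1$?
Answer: $\frac{1220}{7} \approx 174.29$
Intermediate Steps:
$n = - \frac{22}{7}$ ($n = 1 + \frac{1}{7} \left(-29\right) = 1 - \frac{29}{7} = - \frac{22}{7} \approx -3.1429$)
$p = 5$ ($p = 4 + 1 = 5$)
$q{\left(A,Y \right)} = 5$
$\left(38 + n\right) q{\left(-3,-1 \right)} = \left(38 - \frac{22}{7}\right) 5 = \frac{244}{7} \cdot 5 = \frac{1220}{7}$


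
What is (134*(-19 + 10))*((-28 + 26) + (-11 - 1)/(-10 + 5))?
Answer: -2412/5 ≈ -482.40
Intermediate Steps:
(134*(-19 + 10))*((-28 + 26) + (-11 - 1)/(-10 + 5)) = (134*(-9))*(-2 - 12/(-5)) = -1206*(-2 - 12*(-1/5)) = -1206*(-2 + 12/5) = -1206*2/5 = -2412/5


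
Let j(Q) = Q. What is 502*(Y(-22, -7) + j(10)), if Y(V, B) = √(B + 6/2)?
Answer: 5020 + 1004*I ≈ 5020.0 + 1004.0*I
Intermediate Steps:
Y(V, B) = √(3 + B) (Y(V, B) = √(B + 6*(½)) = √(B + 3) = √(3 + B))
502*(Y(-22, -7) + j(10)) = 502*(√(3 - 7) + 10) = 502*(√(-4) + 10) = 502*(2*I + 10) = 502*(10 + 2*I) = 5020 + 1004*I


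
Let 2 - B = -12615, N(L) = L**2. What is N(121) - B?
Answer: 2024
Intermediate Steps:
B = 12617 (B = 2 - 1*(-12615) = 2 + 12615 = 12617)
N(121) - B = 121**2 - 1*12617 = 14641 - 12617 = 2024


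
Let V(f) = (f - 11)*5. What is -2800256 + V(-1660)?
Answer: -2808611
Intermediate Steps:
V(f) = -55 + 5*f (V(f) = (-11 + f)*5 = -55 + 5*f)
-2800256 + V(-1660) = -2800256 + (-55 + 5*(-1660)) = -2800256 + (-55 - 8300) = -2800256 - 8355 = -2808611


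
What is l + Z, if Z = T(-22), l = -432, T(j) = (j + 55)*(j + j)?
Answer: -1884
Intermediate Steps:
T(j) = 2*j*(55 + j) (T(j) = (55 + j)*(2*j) = 2*j*(55 + j))
Z = -1452 (Z = 2*(-22)*(55 - 22) = 2*(-22)*33 = -1452)
l + Z = -432 - 1452 = -1884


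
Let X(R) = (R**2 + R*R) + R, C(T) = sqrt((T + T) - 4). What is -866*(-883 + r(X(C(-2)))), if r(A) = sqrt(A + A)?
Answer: 764678 - 1732*2**(1/4)*sqrt(I - 4*sqrt(2)) ≈ 7.6425e+5 - 4917.8*I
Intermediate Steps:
C(T) = sqrt(-4 + 2*T) (C(T) = sqrt(2*T - 4) = sqrt(-4 + 2*T))
X(R) = R + 2*R**2 (X(R) = (R**2 + R**2) + R = 2*R**2 + R = R + 2*R**2)
r(A) = sqrt(2)*sqrt(A) (r(A) = sqrt(2*A) = sqrt(2)*sqrt(A))
-866*(-883 + r(X(C(-2)))) = -866*(-883 + sqrt(2)*sqrt(sqrt(-4 + 2*(-2))*(1 + 2*sqrt(-4 + 2*(-2))))) = -866*(-883 + sqrt(2)*sqrt(sqrt(-4 - 4)*(1 + 2*sqrt(-4 - 4)))) = -866*(-883 + sqrt(2)*sqrt(sqrt(-8)*(1 + 2*sqrt(-8)))) = -866*(-883 + sqrt(2)*sqrt((2*I*sqrt(2))*(1 + 2*(2*I*sqrt(2))))) = -866*(-883 + sqrt(2)*sqrt((2*I*sqrt(2))*(1 + 4*I*sqrt(2)))) = -866*(-883 + sqrt(2)*sqrt(2*I*sqrt(2)*(1 + 4*I*sqrt(2)))) = -866*(-883 + sqrt(2)*(2**(3/4)*sqrt(I*(1 + 4*I*sqrt(2))))) = -866*(-883 + 2*2**(1/4)*sqrt(I*(1 + 4*I*sqrt(2)))) = 764678 - 1732*2**(1/4)*sqrt(I*(1 + 4*I*sqrt(2)))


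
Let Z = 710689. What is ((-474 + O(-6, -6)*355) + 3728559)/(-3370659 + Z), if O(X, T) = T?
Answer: -745191/531994 ≈ -1.4008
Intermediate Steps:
((-474 + O(-6, -6)*355) + 3728559)/(-3370659 + Z) = ((-474 - 6*355) + 3728559)/(-3370659 + 710689) = ((-474 - 2130) + 3728559)/(-2659970) = (-2604 + 3728559)*(-1/2659970) = 3725955*(-1/2659970) = -745191/531994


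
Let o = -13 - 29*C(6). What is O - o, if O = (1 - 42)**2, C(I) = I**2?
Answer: 2738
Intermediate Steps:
o = -1057 (o = -13 - 29*6**2 = -13 - 29*36 = -13 - 1044 = -1057)
O = 1681 (O = (-41)**2 = 1681)
O - o = 1681 - 1*(-1057) = 1681 + 1057 = 2738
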